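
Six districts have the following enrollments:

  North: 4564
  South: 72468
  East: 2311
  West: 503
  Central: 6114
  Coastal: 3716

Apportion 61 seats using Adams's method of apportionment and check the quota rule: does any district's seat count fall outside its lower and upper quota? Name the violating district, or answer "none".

South

Standard quotas: North 3.105, South 49.295, East 1.572, West 0.342, Central 4.159, Coastal 2.528.
Adams allocation: North 3, South 48, East 2, West 1, Central 4, Coastal 3.
South has quota 49.295 (lower 49, upper 50) but receives 48 — outside the quota interval.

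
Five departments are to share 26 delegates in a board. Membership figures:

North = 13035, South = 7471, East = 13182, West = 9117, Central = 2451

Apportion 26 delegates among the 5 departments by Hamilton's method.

North 8, South 4, East 8, West 5, Central 1

Standard divisor: 45256 ÷ 26 ≈ 1740.615.
Standard quotas: North 7.4887, South 4.2922, East 7.5732, West 5.2378, Central 1.4081.
Lower quotas: North 7, South 4, East 7, West 5, Central 1 (sum 24, leaving 2 seats).
Remainders in descending order: East 0.5732, North 0.4887, Central 0.4081, South 0.2922, West 0.2378.
Largest remainders: East, North receive the extra seats.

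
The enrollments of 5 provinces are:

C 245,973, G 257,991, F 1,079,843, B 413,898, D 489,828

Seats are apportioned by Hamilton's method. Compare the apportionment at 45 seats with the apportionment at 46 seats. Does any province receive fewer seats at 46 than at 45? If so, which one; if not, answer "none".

At 45 seats: C 4, G 5, F 20, B 7, D 9.
At 46 seats: C 4, G 5, F 20, B 8, D 9.
No province's allocation decreased.

none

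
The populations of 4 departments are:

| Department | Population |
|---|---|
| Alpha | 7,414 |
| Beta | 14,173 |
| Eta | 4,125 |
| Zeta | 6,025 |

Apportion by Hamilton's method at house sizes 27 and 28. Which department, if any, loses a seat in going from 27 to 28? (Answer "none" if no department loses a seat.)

none

At 27 seats: Alpha 6, Beta 12, Eta 4, Zeta 5.
At 28 seats: Alpha 7, Beta 12, Eta 4, Zeta 5.
No department's allocation decreased.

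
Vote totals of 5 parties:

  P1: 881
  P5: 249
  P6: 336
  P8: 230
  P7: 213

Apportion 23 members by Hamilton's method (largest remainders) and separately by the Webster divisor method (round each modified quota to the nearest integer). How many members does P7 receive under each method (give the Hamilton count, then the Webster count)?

Hamilton: P1 11, P5 3, P6 4, P8 3, P7 2.
Webster: P1 10, P5 3, P6 4, P8 3, P7 3.
P7 gets 2 under Hamilton and 3 under Webster.

2 and 3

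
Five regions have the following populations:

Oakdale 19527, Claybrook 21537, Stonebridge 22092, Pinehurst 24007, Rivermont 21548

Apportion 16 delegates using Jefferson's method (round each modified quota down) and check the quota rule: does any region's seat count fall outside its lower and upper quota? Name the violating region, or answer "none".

none

Standard quotas: Oakdale 2.874, Claybrook 3.170, Stonebridge 3.251, Pinehurst 3.533, Rivermont 3.171.
Jefferson allocation: Oakdale 3, Claybrook 3, Stonebridge 3, Pinehurst 4, Rivermont 3.
Every allocation lies between the lower and upper quota.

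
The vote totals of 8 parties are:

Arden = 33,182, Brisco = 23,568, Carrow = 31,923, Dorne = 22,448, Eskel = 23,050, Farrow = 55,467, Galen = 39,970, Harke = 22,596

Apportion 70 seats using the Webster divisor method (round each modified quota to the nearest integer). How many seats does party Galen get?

11

Standard divisor 252204/70 ≈ 3602.914; standard quotas: Arden 9.210, Brisco 6.541, Carrow 8.860, Dorne 6.231, Eskel 6.398, Farrow 15.395, Galen 11.094, Harke 6.272.
Rounding to the nearest integer gives 9, 7, 9, 6, 6, 15, 11, 6 = 69 seats, so the divisor must be adjusted.
With modified divisor 3560: modified quotas Arden 9.321, Brisco 6.620, Carrow 8.967, Dorne 6.306, Eskel 6.475, Farrow 15.581, Galen 11.228, Harke 6.347.
Rounding to the nearest integer: Arden 9, Brisco 7, Carrow 9, Dorne 6, Eskel 6, Farrow 16, Galen 11, Harke 6 (total 70).
Galen receives 11.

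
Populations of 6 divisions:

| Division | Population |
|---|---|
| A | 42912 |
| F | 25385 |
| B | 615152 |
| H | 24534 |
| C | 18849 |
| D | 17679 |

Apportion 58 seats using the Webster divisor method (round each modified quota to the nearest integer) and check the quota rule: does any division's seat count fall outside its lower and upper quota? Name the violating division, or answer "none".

Standard quotas: A 3.343, F 1.978, B 47.922, H 1.911, C 1.468, D 1.377.
Webster allocation: A 3, F 2, B 49, H 2, C 1, D 1.
B has quota 47.922 (lower 47, upper 48) but receives 49 — outside the quota interval.

B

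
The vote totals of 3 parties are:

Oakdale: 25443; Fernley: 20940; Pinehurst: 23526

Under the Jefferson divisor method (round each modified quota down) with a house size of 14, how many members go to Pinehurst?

Standard divisor 69909/14 ≈ 4993.5; standard quotas: Oakdale 5.095, Fernley 4.193, Pinehurst 4.711.
Rounding down gives 5, 4, 4 = 13 seats, so the divisor must be adjusted.
With modified divisor 4500: modified quotas Oakdale 5.654, Fernley 4.653, Pinehurst 5.228.
Rounding down: Oakdale 5, Fernley 4, Pinehurst 5 (total 14).
Pinehurst receives 5.

5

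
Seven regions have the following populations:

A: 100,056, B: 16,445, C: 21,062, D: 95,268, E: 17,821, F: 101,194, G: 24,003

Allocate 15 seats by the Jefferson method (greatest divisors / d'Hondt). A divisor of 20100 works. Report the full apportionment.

With modified divisor 20100: modified quotas A 4.978, B 0.818, C 1.048, D 4.740, E 0.887, F 5.035, G 1.194.
Rounding down: A 4, B 0, C 1, D 4, E 0, F 5, G 1 (total 15).

A: 4, B: 0, C: 1, D: 4, E: 0, F: 5, G: 1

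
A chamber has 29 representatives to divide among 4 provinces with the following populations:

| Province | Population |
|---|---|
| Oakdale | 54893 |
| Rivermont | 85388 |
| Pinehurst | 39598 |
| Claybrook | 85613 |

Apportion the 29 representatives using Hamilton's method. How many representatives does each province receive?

Oakdale=6; Rivermont=9; Pinehurst=4; Claybrook=10

Standard divisor: 265492 ÷ 29 ≈ 9154.897.
Standard quotas: Oakdale 5.9960, Rivermont 9.3270, Pinehurst 4.3253, Claybrook 9.3516.
Lower quotas: Oakdale 5, Rivermont 9, Pinehurst 4, Claybrook 9 (sum 27, leaving 2 seats).
Remainders in descending order: Oakdale 0.9960, Claybrook 0.3516, Rivermont 0.3270, Pinehurst 0.3253.
Largest remainders: Oakdale, Claybrook receive the extra seats.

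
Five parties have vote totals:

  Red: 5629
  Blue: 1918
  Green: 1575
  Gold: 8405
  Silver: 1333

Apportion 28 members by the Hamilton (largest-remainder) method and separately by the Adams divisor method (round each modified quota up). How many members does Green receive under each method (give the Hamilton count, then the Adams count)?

Hamilton: Red 8, Blue 3, Green 2, Gold 13, Silver 2.
Adams: Red 8, Blue 3, Green 3, Gold 12, Silver 2.
Green gets 2 under Hamilton and 3 under Adams.

2 and 3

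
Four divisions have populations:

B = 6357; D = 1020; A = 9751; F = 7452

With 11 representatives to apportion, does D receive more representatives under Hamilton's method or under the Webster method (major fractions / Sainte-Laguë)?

Hamilton

Hamilton: B 3, D 1, A 4, F 3.
Webster: B 3, D 0, A 5, F 3.
D gets 1 under Hamilton and 0 under Webster.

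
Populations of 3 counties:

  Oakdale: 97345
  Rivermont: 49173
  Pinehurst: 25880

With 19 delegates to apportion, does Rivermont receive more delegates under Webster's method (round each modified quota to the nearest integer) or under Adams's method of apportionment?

Webster: Oakdale 11, Rivermont 5, Pinehurst 3.
Adams: Oakdale 10, Rivermont 6, Pinehurst 3.
Rivermont gets 5 under Webster and 6 under Adams.

Adams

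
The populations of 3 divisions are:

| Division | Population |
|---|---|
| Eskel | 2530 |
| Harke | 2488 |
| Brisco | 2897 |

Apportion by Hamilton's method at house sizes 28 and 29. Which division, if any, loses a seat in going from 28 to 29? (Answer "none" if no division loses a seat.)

none

At 28 seats: Eskel 9, Harke 9, Brisco 10.
At 29 seats: Eskel 9, Harke 9, Brisco 11.
No division's allocation decreased.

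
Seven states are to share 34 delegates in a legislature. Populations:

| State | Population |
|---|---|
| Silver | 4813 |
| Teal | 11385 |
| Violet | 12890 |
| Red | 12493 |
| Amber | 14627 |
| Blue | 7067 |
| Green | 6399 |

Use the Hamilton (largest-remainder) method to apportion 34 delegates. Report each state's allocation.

Silver 2, Teal 6, Violet 6, Red 6, Amber 7, Blue 4, Green 3

The standard divisor is 69674/34 ≈ 2049.235.
Standard quotas: Silver 2.3487, Teal 5.5557, Violet 6.2902, Red 6.0964, Amber 7.1378, Blue 3.4486, Green 3.1226.
Lower quotas: Silver 2, Teal 5, Violet 6, Red 6, Amber 7, Blue 3, Green 3 (sum 32, leaving 2 seats).
Remainders in descending order: Teal 0.5557, Blue 0.4486, Silver 0.3487, Violet 0.2902, Amber 0.1378, Green 0.1226, Red 0.0964.
Largest remainders: Teal, Blue receive the extra seats.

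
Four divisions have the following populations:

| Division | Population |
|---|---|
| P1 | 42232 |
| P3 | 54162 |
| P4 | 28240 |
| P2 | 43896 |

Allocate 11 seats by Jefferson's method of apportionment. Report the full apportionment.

Standard divisor 168530/11 ≈ 15320.909; standard quotas: P1 2.756, P3 3.535, P4 1.843, P2 2.865.
Rounding down gives 2, 3, 1, 2 = 8 seats, so the divisor must be adjusted.
With modified divisor 13800: modified quotas P1 3.060, P3 3.925, P4 2.046, P2 3.181.
Rounding down: P1 3, P3 3, P4 2, P2 3 (total 11).

P1=3, P3=3, P4=2, P2=3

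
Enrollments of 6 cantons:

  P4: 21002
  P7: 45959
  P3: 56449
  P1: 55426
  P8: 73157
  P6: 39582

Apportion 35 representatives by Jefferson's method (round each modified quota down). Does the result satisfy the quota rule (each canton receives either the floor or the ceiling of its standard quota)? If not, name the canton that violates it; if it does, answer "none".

Standard quotas: P4 2.521, P7 5.517, P3 6.776, P1 6.653, P8 8.782, P6 4.751.
Jefferson allocation: P4 2, P7 5, P3 7, P1 7, P8 9, P6 5.
Every allocation lies between the lower and upper quota.

none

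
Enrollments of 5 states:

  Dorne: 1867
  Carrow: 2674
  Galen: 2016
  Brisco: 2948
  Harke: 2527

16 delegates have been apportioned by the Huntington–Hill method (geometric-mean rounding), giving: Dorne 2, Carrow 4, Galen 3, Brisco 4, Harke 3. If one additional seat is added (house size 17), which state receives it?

Dorne

Priority for the next seat is population ÷ (√(s·(s+1))).
Priorities: Dorne 762.200, Carrow 597.925, Galen 581.969, Brisco 659.193, Harke 729.482.
Highest priority: Dorne.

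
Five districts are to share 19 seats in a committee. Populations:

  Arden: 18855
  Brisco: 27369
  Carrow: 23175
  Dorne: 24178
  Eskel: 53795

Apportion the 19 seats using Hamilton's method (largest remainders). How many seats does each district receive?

Arden 2, Brisco 4, Carrow 3, Dorne 3, Eskel 7

Total 147372; standard divisor 147372/19 ≈ 7756.421.
Standard quotas: Arden 2.4309, Brisco 3.5286, Carrow 2.9878, Dorne 3.1172, Eskel 6.9355.
Lower quotas: Arden 2, Brisco 3, Carrow 2, Dorne 3, Eskel 6 (sum 16, leaving 3 seats).
Remainders in descending order: Carrow 0.9878, Eskel 0.9355, Brisco 0.5286, Arden 0.4309, Dorne 0.1172.
Largest remainders: Carrow, Eskel, Brisco receive the extra seats.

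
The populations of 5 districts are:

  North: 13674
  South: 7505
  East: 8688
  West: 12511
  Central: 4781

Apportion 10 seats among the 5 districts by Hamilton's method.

Total 47159; standard divisor 47159/10 ≈ 4715.9.
Standard quotas: North 2.8996, South 1.5914, East 1.8423, West 2.6529, Central 1.0138.
Lower quotas: North 2, South 1, East 1, West 2, Central 1 (sum 7, leaving 3 seats).
Remainders in descending order: North 0.8996, East 0.8423, West 0.6529, South 0.5914, Central 0.0138.
The surplus seats go to North, East, West.

North: 3; South: 1; East: 2; West: 3; Central: 1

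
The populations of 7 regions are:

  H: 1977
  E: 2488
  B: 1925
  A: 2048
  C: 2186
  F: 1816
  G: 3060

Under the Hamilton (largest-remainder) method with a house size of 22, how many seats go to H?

Total 15500; standard divisor 15500/22 ≈ 704.545.
Standard quotas: H 2.806, E 3.531, B 2.732, A 2.907, C 3.103, F 2.578, G 4.343.
Lower quotas: H 2, E 3, B 2, A 2, C 3, F 2, G 4 (sum 18, leaving 4 seats).
Remainders in descending order: A 0.907, H 0.806, B 0.732, F 0.578, E 0.531, G 0.343, C 0.103.
Largest remainders: A, H, B, F receive the extra seats.
H receives 3.

3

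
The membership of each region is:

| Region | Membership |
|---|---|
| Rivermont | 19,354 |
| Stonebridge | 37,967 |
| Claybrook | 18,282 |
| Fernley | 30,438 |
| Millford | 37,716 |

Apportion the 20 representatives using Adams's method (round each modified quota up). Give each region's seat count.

Standard divisor 143757/20 ≈ 7187.85; standard quotas: Rivermont 2.693, Stonebridge 5.282, Claybrook 2.543, Fernley 4.235, Millford 5.247.
Rounding up gives 3, 6, 3, 5, 6 = 23 seats, so the divisor must be adjusted.
With modified divisor 8400: modified quotas Rivermont 2.304, Stonebridge 4.520, Claybrook 2.176, Fernley 3.624, Millford 4.490.
Rounding up: Rivermont 3, Stonebridge 5, Claybrook 3, Fernley 4, Millford 5 (total 20).

Rivermont 3, Stonebridge 5, Claybrook 3, Fernley 4, Millford 5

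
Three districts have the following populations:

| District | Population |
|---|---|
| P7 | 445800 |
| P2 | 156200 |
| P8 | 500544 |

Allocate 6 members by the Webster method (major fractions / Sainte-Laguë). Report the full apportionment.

Standard divisor 1102544/6 ≈ 183757.333; standard quotas: P7 2.426, P2 0.850, P8 2.724.
Rounding to the nearest integer gives P7 2, P2 1, P8 3 — total 6, matching the house size, so no adjustment is needed.

P7=2; P2=1; P8=3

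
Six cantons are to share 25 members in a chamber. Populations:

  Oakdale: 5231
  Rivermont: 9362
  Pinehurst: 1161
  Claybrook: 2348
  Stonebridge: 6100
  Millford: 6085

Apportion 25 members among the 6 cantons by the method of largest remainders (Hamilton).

The standard divisor is 30287/25 ≈ 1211.48.
Standard quotas: Oakdale 4.3179, Rivermont 7.7277, Pinehurst 0.9583, Claybrook 1.9381, Stonebridge 5.0352, Millford 5.0228.
Lower quotas: Oakdale 4, Rivermont 7, Pinehurst 0, Claybrook 1, Stonebridge 5, Millford 5 (sum 22, leaving 3 seats).
Remainders in descending order: Pinehurst 0.9583, Claybrook 0.9381, Rivermont 0.7277, Oakdale 0.3179, Stonebridge 0.0352, Millford 0.0228.
Largest remainders: Pinehurst, Claybrook, Rivermont receive the extra seats.

Oakdale=4, Rivermont=8, Pinehurst=1, Claybrook=2, Stonebridge=5, Millford=5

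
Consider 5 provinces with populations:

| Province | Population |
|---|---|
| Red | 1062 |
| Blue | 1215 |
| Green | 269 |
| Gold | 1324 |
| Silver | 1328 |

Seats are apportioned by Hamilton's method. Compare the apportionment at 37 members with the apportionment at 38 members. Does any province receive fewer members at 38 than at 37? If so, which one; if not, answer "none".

none

At 37 seats: Red 8, Blue 9, Green 2, Gold 9, Silver 9.
At 38 seats: Red 8, Blue 9, Green 2, Gold 9, Silver 10.
No province's allocation decreased.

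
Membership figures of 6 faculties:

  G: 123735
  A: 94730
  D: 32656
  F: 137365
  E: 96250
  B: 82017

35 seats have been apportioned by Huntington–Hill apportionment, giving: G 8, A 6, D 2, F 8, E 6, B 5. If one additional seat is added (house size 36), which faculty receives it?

Priority for the next seat is population ÷ (√(s·(s+1))).
Priorities: G 14582.310, A 14617.156, D 13331.756, F 16188.620, E 14851.697, B 14974.187.
Highest priority: F.

F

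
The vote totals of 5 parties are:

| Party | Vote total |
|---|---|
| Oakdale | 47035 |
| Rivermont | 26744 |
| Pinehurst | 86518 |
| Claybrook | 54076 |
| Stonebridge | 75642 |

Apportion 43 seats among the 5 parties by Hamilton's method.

Oakdale: 7, Rivermont: 4, Pinehurst: 13, Claybrook: 8, Stonebridge: 11

The standard divisor is 290015/43 ≈ 6744.535.
Standard quotas: Oakdale 6.9738, Rivermont 3.9653, Pinehurst 12.8279, Claybrook 8.0178, Stonebridge 11.2153.
Lower quotas: Oakdale 6, Rivermont 3, Pinehurst 12, Claybrook 8, Stonebridge 11 (sum 40, leaving 3 seats).
Remainders in descending order: Oakdale 0.9738, Rivermont 0.9653, Pinehurst 0.8279, Stonebridge 0.2153, Claybrook 0.0178.
Largest remainders: Oakdale, Rivermont, Pinehurst receive the extra seats.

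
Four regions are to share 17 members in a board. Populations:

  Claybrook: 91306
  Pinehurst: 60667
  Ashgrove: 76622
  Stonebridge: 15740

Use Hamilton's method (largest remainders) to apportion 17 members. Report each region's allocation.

Standard divisor: 244335 ÷ 17 ≈ 14372.647.
Standard quotas: Claybrook 6.3528, Pinehurst 4.2210, Ashgrove 5.3311, Stonebridge 1.0951.
Lower quotas: Claybrook 6, Pinehurst 4, Ashgrove 5, Stonebridge 1 (sum 16, leaving 1 seat).
Remainders in descending order: Claybrook 0.3528, Ashgrove 0.3311, Pinehurst 0.2210, Stonebridge 0.0951.
Largest remainder: Claybrook receives the extra seat.

Claybrook 7, Pinehurst 4, Ashgrove 5, Stonebridge 1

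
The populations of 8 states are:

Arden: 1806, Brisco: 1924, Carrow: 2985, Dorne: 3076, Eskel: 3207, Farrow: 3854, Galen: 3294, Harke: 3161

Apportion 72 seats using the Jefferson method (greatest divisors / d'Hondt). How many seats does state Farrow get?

Standard divisor 23307/72 ≈ 323.708; standard quotas: Arden 5.579, Brisco 5.944, Carrow 9.221, Dorne 9.502, Eskel 9.907, Farrow 11.906, Galen 10.176, Harke 9.765.
Rounding down gives 5, 5, 9, 9, 9, 11, 10, 9 = 67 seats, so the divisor must be adjusted.
With modified divisor 304: modified quotas Arden 5.941, Brisco 6.329, Carrow 9.819, Dorne 10.118, Eskel 10.549, Farrow 12.678, Galen 10.836, Harke 10.398.
Rounding down: Arden 5, Brisco 6, Carrow 9, Dorne 10, Eskel 10, Farrow 12, Galen 10, Harke 10 (total 72).
Farrow receives 12.

12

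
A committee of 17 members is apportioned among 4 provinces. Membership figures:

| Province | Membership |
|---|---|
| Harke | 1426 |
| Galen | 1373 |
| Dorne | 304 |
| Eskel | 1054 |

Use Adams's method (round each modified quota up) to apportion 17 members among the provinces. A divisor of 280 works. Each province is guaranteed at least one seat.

Harke=6, Galen=5, Dorne=2, Eskel=4

With modified divisor 280: modified quotas Harke 5.093, Galen 4.904, Dorne 1.086, Eskel 3.764.
Rounding up: Harke 6, Galen 5, Dorne 2, Eskel 4 (total 17).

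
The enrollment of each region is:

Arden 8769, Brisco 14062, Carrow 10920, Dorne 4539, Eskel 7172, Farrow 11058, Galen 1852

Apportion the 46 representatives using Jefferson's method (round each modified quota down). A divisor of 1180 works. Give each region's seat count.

With modified divisor 1180: modified quotas Arden 7.431, Brisco 11.917, Carrow 9.254, Dorne 3.847, Eskel 6.078, Farrow 9.371, Galen 1.569.
Rounding down: Arden 7, Brisco 11, Carrow 9, Dorne 3, Eskel 6, Farrow 9, Galen 1 (total 46).

Arden 7; Brisco 11; Carrow 9; Dorne 3; Eskel 6; Farrow 9; Galen 1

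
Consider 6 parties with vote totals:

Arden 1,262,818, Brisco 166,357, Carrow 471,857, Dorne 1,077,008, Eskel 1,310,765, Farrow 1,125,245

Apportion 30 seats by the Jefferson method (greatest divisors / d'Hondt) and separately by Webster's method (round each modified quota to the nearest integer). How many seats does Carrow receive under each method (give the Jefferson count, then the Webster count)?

2 and 3

Jefferson: Arden 7, Brisco 1, Carrow 2, Dorne 6, Eskel 8, Farrow 6.
Webster: Arden 7, Brisco 1, Carrow 3, Dorne 6, Eskel 7, Farrow 6.
Carrow gets 2 under Jefferson and 3 under Webster.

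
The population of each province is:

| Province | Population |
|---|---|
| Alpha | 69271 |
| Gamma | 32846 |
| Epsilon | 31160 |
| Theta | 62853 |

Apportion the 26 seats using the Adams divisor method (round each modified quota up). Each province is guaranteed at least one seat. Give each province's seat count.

Standard divisor 196130/26 ≈ 7543.462; standard quotas: Alpha 9.183, Gamma 4.354, Epsilon 4.131, Theta 8.332.
Rounding up gives 10, 5, 5, 9 = 29 seats, so the divisor must be adjusted.
With modified divisor 8000: modified quotas Alpha 8.659, Gamma 4.106, Epsilon 3.895, Theta 7.857.
Rounding up: Alpha 9, Gamma 5, Epsilon 4, Theta 8 (total 26).

Alpha: 9, Gamma: 5, Epsilon: 4, Theta: 8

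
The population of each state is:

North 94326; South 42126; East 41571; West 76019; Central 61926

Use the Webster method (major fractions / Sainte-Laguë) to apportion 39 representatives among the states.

Standard divisor 315968/39 ≈ 8101.744; standard quotas: North 11.643, South 5.200, East 5.131, West 9.383, Central 7.644.
Rounding to the nearest integer gives North 12, South 5, East 5, West 9, Central 8 — total 39, matching the house size, so no adjustment is needed.

North=12; South=5; East=5; West=9; Central=8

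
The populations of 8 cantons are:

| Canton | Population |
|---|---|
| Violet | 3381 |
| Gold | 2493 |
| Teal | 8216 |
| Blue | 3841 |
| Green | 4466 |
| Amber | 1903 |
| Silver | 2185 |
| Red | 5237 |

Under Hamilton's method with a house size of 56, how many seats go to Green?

Standard divisor: 31722 ÷ 56 ≈ 566.464.
Standard quotas: Violet 5.9686, Gold 4.4010, Teal 14.5040, Blue 6.7807, Green 7.8840, Amber 3.3594, Silver 3.8573, Red 9.2451.
Lower quotas: Violet 5, Gold 4, Teal 14, Blue 6, Green 7, Amber 3, Silver 3, Red 9 (sum 51, leaving 5 seats).
Remainders in descending order: Violet 0.9686, Green 0.8840, Silver 0.8573, Blue 0.7807, Teal 0.5040, Gold 0.4010, Amber 0.3594, Red 0.2451.
The surplus seats go to Violet, Green, Silver, Blue, Teal.
Green receives 8.

8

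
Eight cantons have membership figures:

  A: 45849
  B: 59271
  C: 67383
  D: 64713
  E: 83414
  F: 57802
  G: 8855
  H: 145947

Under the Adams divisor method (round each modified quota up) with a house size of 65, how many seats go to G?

Standard divisor 533234/65 ≈ 8203.6; standard quotas: A 5.589, B 7.225, C 8.214, D 7.888, E 10.168, F 7.046, G 1.079, H 17.791.
Rounding up gives 6, 8, 9, 8, 11, 8, 2, 18 = 70 seats, so the divisor must be adjusted.
With modified divisor 8666.08: modified quotas A 5.291, B 6.839, C 7.775, D 7.467, E 9.625, F 6.670, G 1.022, H 16.841.
Rounding up: A 6, B 7, C 8, D 8, E 10, F 7, G 2, H 17 (total 65).
G receives 2.

2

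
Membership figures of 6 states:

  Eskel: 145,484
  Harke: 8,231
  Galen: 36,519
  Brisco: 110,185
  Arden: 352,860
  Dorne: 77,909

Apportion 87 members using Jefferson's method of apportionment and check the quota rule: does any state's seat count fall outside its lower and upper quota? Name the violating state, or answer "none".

Standard quotas: Eskel 17.310, Harke 0.979, Galen 4.345, Brisco 13.110, Arden 41.985, Dorne 9.270.
Jefferson allocation: Eskel 17, Harke 1, Galen 4, Brisco 13, Arden 43, Dorne 9.
Arden has quota 41.985 (lower 41, upper 42) but receives 43 — outside the quota interval.

Arden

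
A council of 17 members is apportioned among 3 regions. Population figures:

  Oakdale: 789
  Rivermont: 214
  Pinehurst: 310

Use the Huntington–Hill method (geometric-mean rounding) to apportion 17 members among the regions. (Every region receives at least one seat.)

With divisor 79: modified quotas Oakdale 9.987, Rivermont 2.709, Pinehurst 3.924.
Geometric-mean thresholds: Oakdale √(9·10)=9.487, Rivermont √(2·3)=2.449, Pinehurst √(3·4)=3.464.
Each quota rounded against its threshold gives Oakdale 10, Rivermont 3, Pinehurst 4 (total 17).

Oakdale=10; Rivermont=3; Pinehurst=4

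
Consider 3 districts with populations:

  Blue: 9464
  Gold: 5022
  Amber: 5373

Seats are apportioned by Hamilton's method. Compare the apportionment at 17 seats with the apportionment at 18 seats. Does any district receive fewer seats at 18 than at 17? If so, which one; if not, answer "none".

none

At 17 seats: Blue 8, Gold 4, Amber 5.
At 18 seats: Blue 9, Gold 4, Amber 5.
No district's allocation decreased.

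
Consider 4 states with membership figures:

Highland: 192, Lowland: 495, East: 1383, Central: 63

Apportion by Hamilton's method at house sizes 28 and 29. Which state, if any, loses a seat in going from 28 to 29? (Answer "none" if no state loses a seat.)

At 28 seats: Highland 3, Lowland 6, East 18, Central 1.
At 29 seats: Highland 2, Lowland 7, East 19, Central 1.
Highland drops from 3 to 2.

Highland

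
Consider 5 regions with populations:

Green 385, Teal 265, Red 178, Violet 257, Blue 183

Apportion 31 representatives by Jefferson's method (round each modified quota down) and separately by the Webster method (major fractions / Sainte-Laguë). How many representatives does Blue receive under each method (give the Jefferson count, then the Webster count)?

4 and 5

Jefferson: Green 10, Teal 7, Red 4, Violet 6, Blue 4.
Webster: Green 9, Teal 7, Red 4, Violet 6, Blue 5.
Blue gets 4 under Jefferson and 5 under Webster.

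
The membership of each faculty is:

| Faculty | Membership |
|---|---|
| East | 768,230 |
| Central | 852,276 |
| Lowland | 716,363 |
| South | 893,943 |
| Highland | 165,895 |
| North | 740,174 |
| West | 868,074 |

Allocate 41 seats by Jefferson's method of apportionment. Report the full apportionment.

East 6, Central 7, Lowland 6, South 8, Highland 1, North 6, West 7

Standard divisor 5004955/41 ≈ 122072.073; standard quotas: East 6.293, Central 6.982, Lowland 5.868, South 7.323, Highland 1.359, North 6.063, West 7.111.
Rounding down gives 6, 6, 5, 7, 1, 6, 7 = 38 seats, so the divisor must be adjusted.
With modified divisor 110700: modified quotas East 6.940, Central 7.699, Lowland 6.471, South 8.075, Highland 1.499, North 6.686, West 7.842.
Rounding down: East 6, Central 7, Lowland 6, South 8, Highland 1, North 6, West 7 (total 41).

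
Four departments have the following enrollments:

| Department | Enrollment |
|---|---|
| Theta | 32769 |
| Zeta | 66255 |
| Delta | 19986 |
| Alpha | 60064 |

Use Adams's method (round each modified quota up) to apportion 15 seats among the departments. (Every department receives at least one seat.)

Theta=3, Zeta=5, Delta=2, Alpha=5

Standard divisor 179074/15 ≈ 11938.267; standard quotas: Theta 2.745, Zeta 5.550, Delta 1.674, Alpha 5.031.
Rounding up gives 3, 6, 2, 6 = 17 seats, so the divisor must be adjusted.
With modified divisor 14100: modified quotas Theta 2.324, Zeta 4.699, Delta 1.417, Alpha 4.260.
Rounding up: Theta 3, Zeta 5, Delta 2, Alpha 5 (total 15).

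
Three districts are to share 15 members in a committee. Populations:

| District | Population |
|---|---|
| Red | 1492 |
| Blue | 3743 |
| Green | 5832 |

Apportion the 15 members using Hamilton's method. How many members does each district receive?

Total 11067; standard divisor 11067/15 ≈ 737.8.
Standard quotas: Red 2.0222, Blue 5.0732, Green 7.9046.
Lower quotas: Red 2, Blue 5, Green 7 (sum 14, leaving 1 seat).
Remainders in descending order: Green 0.9046, Blue 0.0732, Red 0.0222.
Largest remainder: Green receives the extra seat.

Red: 2, Blue: 5, Green: 8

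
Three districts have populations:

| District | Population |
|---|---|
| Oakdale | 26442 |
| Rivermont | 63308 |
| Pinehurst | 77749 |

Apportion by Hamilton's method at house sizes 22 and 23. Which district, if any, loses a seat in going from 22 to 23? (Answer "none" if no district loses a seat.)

At 22 seats: Oakdale 4, Rivermont 8, Pinehurst 10.
At 23 seats: Oakdale 3, Rivermont 9, Pinehurst 11.
Oakdale drops from 4 to 3.

Oakdale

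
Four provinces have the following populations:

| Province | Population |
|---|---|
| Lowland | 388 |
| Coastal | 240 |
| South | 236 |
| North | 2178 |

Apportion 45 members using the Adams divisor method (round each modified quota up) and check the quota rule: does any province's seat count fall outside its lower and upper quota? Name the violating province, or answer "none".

Standard quotas: Lowland 5.740, Coastal 3.550, South 3.491, North 32.219.
Adams allocation: Lowland 6, Coastal 4, South 4, North 31.
North has quota 32.219 (lower 32, upper 33) but receives 31 — outside the quota interval.

North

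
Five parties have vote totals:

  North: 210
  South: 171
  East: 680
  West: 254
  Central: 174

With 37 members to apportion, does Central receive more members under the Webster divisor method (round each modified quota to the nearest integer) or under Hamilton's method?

Webster: North 5, South 4, East 17, West 7, Central 4.
Hamilton: North 5, South 4, East 17, West 6, Central 5.
Central gets 4 under Webster and 5 under Hamilton.

Hamilton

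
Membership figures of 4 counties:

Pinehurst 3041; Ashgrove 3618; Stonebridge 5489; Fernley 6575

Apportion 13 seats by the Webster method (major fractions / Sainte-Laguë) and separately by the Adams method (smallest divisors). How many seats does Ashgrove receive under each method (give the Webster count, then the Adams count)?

2 and 3

Webster: Pinehurst 2, Ashgrove 2, Stonebridge 4, Fernley 5.
Adams: Pinehurst 2, Ashgrove 3, Stonebridge 4, Fernley 4.
Ashgrove gets 2 under Webster and 3 under Adams.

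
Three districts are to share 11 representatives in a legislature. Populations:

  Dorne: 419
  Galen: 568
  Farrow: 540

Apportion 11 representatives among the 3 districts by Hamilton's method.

Standard divisor: 1527 ÷ 11 ≈ 138.818.
Standard quotas: Dorne 3.018, Galen 4.092, Farrow 3.890.
Lower quotas: Dorne 3, Galen 4, Farrow 3 (sum 10, leaving 1 seat).
Remainders in descending order: Farrow 0.890, Galen 0.092, Dorne 0.018.
The surplus seat goes to Farrow.

Dorne 3, Galen 4, Farrow 4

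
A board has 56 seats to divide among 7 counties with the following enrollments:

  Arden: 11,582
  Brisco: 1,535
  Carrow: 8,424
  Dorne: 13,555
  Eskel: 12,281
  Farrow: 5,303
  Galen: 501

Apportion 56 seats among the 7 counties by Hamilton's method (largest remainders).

Arden=12, Brisco=2, Carrow=9, Dorne=14, Eskel=13, Farrow=6, Galen=0

Total 53181; standard divisor 53181/56 ≈ 949.661.
Standard quotas: Arden 12.1959, Brisco 1.6164, Carrow 8.8705, Dorne 14.2735, Eskel 12.9320, Farrow 5.5841, Galen 0.5276.
Lower quotas: Arden 12, Brisco 1, Carrow 8, Dorne 14, Eskel 12, Farrow 5, Galen 0 (sum 52, leaving 4 seats).
Remainders in descending order: Eskel 0.9320, Carrow 0.8705, Brisco 0.6164, Farrow 0.5841, Galen 0.5276, Dorne 0.2735, Arden 0.1959.
The surplus seats go to Eskel, Carrow, Brisco, Farrow.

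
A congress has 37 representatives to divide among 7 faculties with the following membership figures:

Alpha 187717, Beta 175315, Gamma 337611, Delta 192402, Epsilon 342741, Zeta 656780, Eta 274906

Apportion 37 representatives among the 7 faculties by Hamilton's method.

Standard divisor: 2167472 ÷ 37 ≈ 58580.324.
Standard quotas: Alpha 3.2044, Beta 2.9927, Gamma 5.7632, Delta 3.2844, Epsilon 5.8508, Zeta 11.2116, Eta 4.6928.
Lower quotas: Alpha 3, Beta 2, Gamma 5, Delta 3, Epsilon 5, Zeta 11, Eta 4 (sum 33, leaving 4 seats).
Remainders in descending order: Beta 0.9927, Epsilon 0.8508, Gamma 0.7632, Eta 0.6928, Delta 0.2844, Zeta 0.2116, Alpha 0.2044.
Largest remainders: Beta, Epsilon, Gamma, Eta receive the extra seats.

Alpha: 3, Beta: 3, Gamma: 6, Delta: 3, Epsilon: 6, Zeta: 11, Eta: 5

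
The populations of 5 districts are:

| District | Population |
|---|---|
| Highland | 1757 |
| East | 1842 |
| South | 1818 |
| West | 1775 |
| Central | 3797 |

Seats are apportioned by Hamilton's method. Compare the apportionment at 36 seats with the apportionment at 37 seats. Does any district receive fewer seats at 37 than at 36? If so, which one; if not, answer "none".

none

At 36 seats: Highland 6, East 6, South 6, West 6, Central 12.
At 37 seats: Highland 6, East 6, South 6, West 6, Central 13.
No district's allocation decreased.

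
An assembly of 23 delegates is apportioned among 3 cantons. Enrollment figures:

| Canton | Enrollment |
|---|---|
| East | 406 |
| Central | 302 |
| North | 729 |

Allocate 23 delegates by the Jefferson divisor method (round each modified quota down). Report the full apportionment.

East: 6, Central: 5, North: 12

Standard divisor 1437/23 ≈ 62.478; standard quotas: East 6.498, Central 4.834, North 11.668.
Rounding down gives 6, 4, 11 = 21 seats, so the divisor must be adjusted.
With modified divisor 60: modified quotas East 6.767, Central 5.033, North 12.150.
Rounding down: East 6, Central 5, North 12 (total 23).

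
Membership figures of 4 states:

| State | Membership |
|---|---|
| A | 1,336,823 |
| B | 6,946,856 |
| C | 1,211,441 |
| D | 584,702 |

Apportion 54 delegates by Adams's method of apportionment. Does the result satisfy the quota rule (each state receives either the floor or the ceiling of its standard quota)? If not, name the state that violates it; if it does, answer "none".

B

Standard quotas: A 7.162, B 37.216, C 6.490, D 3.132.
Adams allocation: A 7, B 36, C 7, D 4.
B has quota 37.216 (lower 37, upper 38) but receives 36 — outside the quota interval.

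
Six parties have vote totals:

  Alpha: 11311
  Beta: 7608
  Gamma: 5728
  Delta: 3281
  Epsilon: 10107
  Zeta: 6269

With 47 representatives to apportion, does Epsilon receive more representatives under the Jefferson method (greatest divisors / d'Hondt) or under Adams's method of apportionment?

Jefferson

Jefferson: Alpha 12, Beta 8, Gamma 6, Delta 3, Epsilon 11, Zeta 7.
Adams: Alpha 12, Beta 8, Gamma 6, Delta 4, Epsilon 10, Zeta 7.
Epsilon gets 11 under Jefferson and 10 under Adams.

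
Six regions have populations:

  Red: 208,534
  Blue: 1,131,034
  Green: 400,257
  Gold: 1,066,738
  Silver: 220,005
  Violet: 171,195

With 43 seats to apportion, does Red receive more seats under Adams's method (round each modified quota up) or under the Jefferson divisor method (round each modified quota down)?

Adams: Red 3, Blue 15, Green 5, Gold 14, Silver 3, Violet 3.
Jefferson: Red 2, Blue 16, Green 5, Gold 15, Silver 3, Violet 2.
Red gets 3 under Adams and 2 under Jefferson.

Adams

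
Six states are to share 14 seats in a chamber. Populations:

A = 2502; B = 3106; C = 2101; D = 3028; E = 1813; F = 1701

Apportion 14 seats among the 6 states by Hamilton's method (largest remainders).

Total 14251; standard divisor 14251/14 ≈ 1017.929.
Standard quotas: A 2.458, B 3.051, C 2.064, D 2.975, E 1.781, F 1.671.
Lower quotas: A 2, B 3, C 2, D 2, E 1, F 1 (sum 11, leaving 3 seats).
Remainders in descending order: D 0.975, E 0.781, F 0.671, A 0.458, C 0.064, B 0.051.
Largest remainders: D, E, F receive the extra seats.

A 2; B 3; C 2; D 3; E 2; F 2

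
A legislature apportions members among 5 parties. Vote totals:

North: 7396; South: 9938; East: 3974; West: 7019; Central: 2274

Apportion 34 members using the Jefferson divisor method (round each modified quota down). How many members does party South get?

Standard divisor 30601/34 ≈ 900.029; standard quotas: North 8.218, South 11.042, East 4.415, West 7.799, Central 2.527.
Rounding down gives 8, 11, 4, 7, 2 = 32 seats, so the divisor must be adjusted.
With modified divisor 825: modified quotas North 8.965, South 12.046, East 4.817, West 8.508, Central 2.756.
Rounding down: North 8, South 12, East 4, West 8, Central 2 (total 34).
South receives 12.

12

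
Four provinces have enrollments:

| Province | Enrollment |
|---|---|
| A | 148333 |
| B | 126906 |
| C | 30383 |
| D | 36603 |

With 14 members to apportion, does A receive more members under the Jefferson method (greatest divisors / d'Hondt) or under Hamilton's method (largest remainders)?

Jefferson: A 7, B 5, C 1, D 1.
Hamilton: A 6, B 5, C 1, D 2.
A gets 7 under Jefferson and 6 under Hamilton.

Jefferson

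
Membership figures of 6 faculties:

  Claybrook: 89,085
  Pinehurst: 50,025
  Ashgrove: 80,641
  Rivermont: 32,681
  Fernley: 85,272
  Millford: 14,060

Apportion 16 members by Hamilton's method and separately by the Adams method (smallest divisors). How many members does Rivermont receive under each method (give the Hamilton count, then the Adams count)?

Hamilton: Claybrook 4, Pinehurst 2, Ashgrove 4, Rivermont 1, Fernley 4, Millford 1.
Adams: Claybrook 4, Pinehurst 2, Ashgrove 3, Rivermont 2, Fernley 4, Millford 1.
Rivermont gets 1 under Hamilton and 2 under Adams.

1 and 2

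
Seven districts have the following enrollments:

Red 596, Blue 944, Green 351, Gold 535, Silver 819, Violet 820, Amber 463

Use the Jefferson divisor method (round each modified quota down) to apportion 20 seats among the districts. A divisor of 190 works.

Red 3; Blue 4; Green 1; Gold 2; Silver 4; Violet 4; Amber 2

With modified divisor 190: modified quotas Red 3.137, Blue 4.968, Green 1.847, Gold 2.816, Silver 4.311, Violet 4.316, Amber 2.437.
Rounding down: Red 3, Blue 4, Green 1, Gold 2, Silver 4, Violet 4, Amber 2 (total 20).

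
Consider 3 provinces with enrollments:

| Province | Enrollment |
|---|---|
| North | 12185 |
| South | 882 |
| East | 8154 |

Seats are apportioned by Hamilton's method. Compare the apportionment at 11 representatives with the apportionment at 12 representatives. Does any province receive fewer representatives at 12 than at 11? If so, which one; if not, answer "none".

At 11 seats: North 6, South 1, East 4.
At 12 seats: North 7, South 0, East 5.
South drops from 1 to 0.

South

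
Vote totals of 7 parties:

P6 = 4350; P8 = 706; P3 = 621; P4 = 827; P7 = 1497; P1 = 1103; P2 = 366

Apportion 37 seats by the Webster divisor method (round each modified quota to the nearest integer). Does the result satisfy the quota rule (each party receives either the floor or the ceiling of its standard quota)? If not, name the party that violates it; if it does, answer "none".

Standard quotas: P6 16.996, P8 2.758, P3 2.426, P4 3.231, P7 5.849, P1 4.310, P2 1.430.
Webster allocation: P6 18, P8 3, P3 2, P4 3, P7 6, P1 4, P2 1.
P6 has quota 16.996 (lower 16, upper 17) but receives 18 — outside the quota interval.

P6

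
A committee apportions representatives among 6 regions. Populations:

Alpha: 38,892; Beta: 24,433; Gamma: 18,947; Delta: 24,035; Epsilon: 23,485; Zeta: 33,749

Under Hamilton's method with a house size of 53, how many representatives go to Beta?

8

Standard divisor: 163541 ÷ 53 ≈ 3085.679.
Standard quotas: Alpha 12.6040, Beta 7.9182, Gamma 6.1403, Delta 7.7892, Epsilon 7.6110, Zeta 10.9373.
Lower quotas: Alpha 12, Beta 7, Gamma 6, Delta 7, Epsilon 7, Zeta 10 (sum 49, leaving 4 seats).
Remainders in descending order: Zeta 0.9373, Beta 0.9182, Delta 0.7892, Epsilon 0.6110, Alpha 0.6040, Gamma 0.1403.
Largest remainders: Zeta, Beta, Delta, Epsilon receive the extra seats.
Beta receives 8.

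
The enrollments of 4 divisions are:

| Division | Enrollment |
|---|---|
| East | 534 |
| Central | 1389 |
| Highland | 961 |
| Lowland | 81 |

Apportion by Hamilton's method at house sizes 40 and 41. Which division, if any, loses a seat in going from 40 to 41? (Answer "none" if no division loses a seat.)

none

At 40 seats: East 7, Central 19, Highland 13, Lowland 1.
At 41 seats: East 8, Central 19, Highland 13, Lowland 1.
No division's allocation decreased.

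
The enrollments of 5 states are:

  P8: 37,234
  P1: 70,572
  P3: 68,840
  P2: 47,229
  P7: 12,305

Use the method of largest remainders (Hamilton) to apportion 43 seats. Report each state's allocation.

Standard divisor: 236180 ÷ 43 ≈ 5492.558.
Standard quotas: P8 6.7790, P1 12.8487, P3 12.5333, P2 8.5987, P7 2.2403.
Lower quotas: P8 6, P1 12, P3 12, P2 8, P7 2 (sum 40, leaving 3 seats).
Remainders in descending order: P1 0.8487, P8 0.7790, P2 0.5987, P3 0.5333, P7 0.2403.
Largest remainders: P1, P8, P2 receive the extra seats.

P8: 7, P1: 13, P3: 12, P2: 9, P7: 2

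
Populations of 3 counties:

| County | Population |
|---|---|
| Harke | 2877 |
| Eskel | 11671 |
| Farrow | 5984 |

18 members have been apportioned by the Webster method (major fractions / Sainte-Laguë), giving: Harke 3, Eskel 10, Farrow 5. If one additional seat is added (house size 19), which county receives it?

Priority for the next seat is population ÷ (current seats + 0.5).
Priorities: Harke 822.000, Eskel 1111.524, Farrow 1088.000.
Highest priority: Eskel.

Eskel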